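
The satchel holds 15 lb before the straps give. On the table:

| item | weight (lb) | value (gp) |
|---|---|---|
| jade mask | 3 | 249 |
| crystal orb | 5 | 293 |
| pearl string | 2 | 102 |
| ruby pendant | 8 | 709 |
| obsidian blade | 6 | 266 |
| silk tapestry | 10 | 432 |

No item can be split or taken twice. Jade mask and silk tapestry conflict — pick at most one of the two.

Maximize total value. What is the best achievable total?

1104

The ratio heuristic lands on jade mask + pearl string + ruby pendant (1060) but leaves 2 lb idle.
Replace jade mask with crystal orb: the trade gains 44 net, giving 1104 at 15 lb.
Runner-up jade mask + pearl string + ruby pendant tops out at 1060.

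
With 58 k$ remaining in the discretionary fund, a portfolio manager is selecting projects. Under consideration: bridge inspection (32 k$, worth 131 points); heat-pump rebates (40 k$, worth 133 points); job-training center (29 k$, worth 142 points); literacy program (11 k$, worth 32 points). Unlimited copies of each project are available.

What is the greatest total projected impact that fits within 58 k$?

284

2×job-training center uses 58 of the 58 k$ and totals 284.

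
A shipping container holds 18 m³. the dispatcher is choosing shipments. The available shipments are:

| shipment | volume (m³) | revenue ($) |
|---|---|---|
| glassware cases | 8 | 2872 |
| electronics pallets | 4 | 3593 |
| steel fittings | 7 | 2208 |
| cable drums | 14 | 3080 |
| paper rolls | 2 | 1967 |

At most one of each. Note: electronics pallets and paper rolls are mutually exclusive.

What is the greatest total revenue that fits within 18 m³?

7047

Density check — paper rolls 983.50, electronics pallets 898.25, glassware cases 359.00, steel fittings 315.43 are the best per m³.
Taking glassware cases + steel fittings + paper rolls: 17 m³ used, 7047 in revenue.
An exhaustive check of the 32 subsets confirms 7047.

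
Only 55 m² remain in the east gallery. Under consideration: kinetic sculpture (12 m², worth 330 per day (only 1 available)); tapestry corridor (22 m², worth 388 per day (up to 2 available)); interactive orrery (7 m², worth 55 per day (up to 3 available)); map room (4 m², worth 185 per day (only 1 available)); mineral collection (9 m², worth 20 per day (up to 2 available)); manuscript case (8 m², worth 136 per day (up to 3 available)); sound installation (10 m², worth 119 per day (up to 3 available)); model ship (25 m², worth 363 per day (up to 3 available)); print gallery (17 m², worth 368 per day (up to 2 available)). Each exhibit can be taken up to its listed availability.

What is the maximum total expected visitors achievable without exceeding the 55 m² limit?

1271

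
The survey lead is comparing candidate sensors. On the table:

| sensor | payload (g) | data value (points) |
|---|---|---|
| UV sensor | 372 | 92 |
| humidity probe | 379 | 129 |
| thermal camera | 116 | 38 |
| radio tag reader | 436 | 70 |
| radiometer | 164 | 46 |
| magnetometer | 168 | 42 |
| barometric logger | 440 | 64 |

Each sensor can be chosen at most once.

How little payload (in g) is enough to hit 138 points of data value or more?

Minimise g subject to total data value ≥ 138.
Taking humidity probe + thermal camera gives 167 (≥ 138) for 495 g.
Any bundle with less than 495 g falls short of 138.

495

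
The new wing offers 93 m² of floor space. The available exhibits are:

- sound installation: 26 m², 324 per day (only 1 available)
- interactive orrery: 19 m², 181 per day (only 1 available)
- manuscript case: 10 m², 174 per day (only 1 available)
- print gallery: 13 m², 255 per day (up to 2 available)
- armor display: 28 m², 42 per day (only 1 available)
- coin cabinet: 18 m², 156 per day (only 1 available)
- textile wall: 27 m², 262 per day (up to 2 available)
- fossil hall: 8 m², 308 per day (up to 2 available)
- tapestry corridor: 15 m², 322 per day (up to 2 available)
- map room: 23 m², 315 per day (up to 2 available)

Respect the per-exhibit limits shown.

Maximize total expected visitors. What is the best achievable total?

The ratio heuristic lands on manuscript case + 2×print gallery + 2×fossil hall + 2×tapestry corridor (1944) but leaves 11 m² idle.
Dropping print gallery frees 13 m²; slotting in map room (23 m²) lifts the total to 2004 at 92 m².
That's the maximum — no swap from here does better than 2004.

2004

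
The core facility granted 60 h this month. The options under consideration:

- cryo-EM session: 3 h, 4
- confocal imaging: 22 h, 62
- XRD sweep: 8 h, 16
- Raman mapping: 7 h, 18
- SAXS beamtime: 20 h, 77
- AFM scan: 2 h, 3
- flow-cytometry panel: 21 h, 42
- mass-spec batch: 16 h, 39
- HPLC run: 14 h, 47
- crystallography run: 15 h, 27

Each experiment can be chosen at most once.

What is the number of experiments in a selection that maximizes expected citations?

The maximum expected citations within 60 h is 190.
For example cryo-EM session + confocal imaging + SAXS beamtime + HPLC run achieves it, using 59 h.
Any selection reaching 190 contains exactly 4 experiments.

4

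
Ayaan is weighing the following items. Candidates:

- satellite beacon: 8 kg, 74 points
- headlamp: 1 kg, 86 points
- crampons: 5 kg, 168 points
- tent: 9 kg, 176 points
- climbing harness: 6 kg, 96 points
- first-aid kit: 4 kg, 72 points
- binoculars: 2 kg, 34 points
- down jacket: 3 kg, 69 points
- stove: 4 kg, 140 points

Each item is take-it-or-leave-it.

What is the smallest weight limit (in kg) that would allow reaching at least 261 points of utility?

Need the lightest bundle worth ≥ 261.
Taking headlamp + crampons + binoculars gives 288 (≥ 261) for 8 kg.
Any bundle with less than 8 kg falls short of 261.

8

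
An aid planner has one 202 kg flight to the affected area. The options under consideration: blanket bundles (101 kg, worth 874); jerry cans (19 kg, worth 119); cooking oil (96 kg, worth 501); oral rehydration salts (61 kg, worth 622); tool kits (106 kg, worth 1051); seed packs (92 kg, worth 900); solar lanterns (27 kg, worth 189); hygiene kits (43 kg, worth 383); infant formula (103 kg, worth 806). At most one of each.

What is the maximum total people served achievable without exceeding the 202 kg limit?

Greedy by ratio would take oral rehydration salts + tool kits + solar lanterns: 194 kg used, total 1862.
Dropping oral rehydration salts and solar lanterns frees 88 kg; slotting in seed packs (92 kg) lifts the total to 1951 at 198 kg.
Runner-up oral rehydration salts + seed packs + hygiene kits tops out at 1905.

1951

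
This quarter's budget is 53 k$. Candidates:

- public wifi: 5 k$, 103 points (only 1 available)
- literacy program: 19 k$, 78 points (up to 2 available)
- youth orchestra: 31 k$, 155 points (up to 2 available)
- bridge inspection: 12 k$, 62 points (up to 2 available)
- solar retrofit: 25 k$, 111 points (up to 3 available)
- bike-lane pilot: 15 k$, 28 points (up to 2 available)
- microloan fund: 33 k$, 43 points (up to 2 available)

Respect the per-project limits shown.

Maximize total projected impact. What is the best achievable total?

Filling by ratio: public wifi + literacy program + 2×bridge inspection for 305, with 5 k$ left unused.
Replace literacy program and bridge inspection with youth orchestra: the trade gains 15 net, giving 320 at 48 k$.
The spare 5 k$ is too small for any remaining project, and no exchange beats 320.

320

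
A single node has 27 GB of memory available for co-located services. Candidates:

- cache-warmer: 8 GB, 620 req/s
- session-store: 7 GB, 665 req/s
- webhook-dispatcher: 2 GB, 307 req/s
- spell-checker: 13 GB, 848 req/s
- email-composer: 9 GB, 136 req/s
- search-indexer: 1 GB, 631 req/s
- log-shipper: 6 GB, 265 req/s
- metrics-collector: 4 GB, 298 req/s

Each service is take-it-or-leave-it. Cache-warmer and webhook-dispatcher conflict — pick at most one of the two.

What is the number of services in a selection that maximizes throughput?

Optimal total is 2749.
One optimal bundle: session-store + webhook-dispatcher + spell-checker + search-indexer + metrics-collector (27 GB).
Every optimal selection uses 5 services.

5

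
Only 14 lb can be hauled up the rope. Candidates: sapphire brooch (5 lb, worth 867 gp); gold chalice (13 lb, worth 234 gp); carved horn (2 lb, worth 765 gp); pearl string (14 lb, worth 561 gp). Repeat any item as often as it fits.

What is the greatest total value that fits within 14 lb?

Best packing: 7×carved horn — 14 lb, 5355 total.
Every other selection either busts 14 lb or fails to beat 5355.

5355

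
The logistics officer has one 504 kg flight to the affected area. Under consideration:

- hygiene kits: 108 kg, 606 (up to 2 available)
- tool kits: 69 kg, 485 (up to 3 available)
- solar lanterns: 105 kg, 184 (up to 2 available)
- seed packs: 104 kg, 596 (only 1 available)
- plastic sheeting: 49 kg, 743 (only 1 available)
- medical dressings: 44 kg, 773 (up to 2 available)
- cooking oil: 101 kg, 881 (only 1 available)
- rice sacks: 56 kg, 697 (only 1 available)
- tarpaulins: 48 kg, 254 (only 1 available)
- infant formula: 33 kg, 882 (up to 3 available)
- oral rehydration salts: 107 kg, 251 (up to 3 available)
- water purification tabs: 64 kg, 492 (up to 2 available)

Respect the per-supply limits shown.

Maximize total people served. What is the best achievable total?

7119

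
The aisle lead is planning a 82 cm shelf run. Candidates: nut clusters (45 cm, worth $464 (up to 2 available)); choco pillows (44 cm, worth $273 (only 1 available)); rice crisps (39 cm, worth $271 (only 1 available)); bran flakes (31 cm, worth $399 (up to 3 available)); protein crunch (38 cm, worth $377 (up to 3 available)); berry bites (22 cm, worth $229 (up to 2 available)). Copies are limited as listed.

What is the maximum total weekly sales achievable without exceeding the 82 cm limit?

863

By weekly sales per cm: bran flakes 12.87, berry bites 10.41, nut clusters 10.31 lead.
The ratio heuristic lands on 2×bran flakes (798) but leaves 20 cm idle.
Replace bran flakes with nut clusters: the trade gains 65 net, giving 863 at 76 cm.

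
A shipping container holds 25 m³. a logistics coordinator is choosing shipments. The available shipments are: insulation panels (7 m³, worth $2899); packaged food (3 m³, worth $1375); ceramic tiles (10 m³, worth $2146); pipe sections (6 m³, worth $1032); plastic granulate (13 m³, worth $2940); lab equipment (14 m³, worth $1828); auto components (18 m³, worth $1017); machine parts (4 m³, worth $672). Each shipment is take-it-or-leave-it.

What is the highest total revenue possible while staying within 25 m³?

7214

Ranking by ratio (revenue/m³): packaged food 458.33, insulation panels 414.14, plastic granulate 226.15, ceramic tiles 214.60.
Best packing: insulation panels + packaged food + plastic granulate — 23 m³, 7214 total.
The closest alternative, insulation panels + packaged food + ceramic tiles + machine parts, reaches only 7092.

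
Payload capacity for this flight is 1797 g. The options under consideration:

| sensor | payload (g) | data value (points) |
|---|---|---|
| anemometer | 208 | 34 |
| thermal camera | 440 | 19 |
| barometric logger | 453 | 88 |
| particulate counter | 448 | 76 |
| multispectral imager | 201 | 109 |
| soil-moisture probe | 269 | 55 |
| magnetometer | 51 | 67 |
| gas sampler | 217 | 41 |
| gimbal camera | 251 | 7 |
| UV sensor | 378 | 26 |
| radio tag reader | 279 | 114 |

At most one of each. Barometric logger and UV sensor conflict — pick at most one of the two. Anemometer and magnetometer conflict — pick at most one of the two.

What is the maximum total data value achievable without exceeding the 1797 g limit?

509

By data value per g: magnetometer 1.31, multispectral imager 0.54, radio tag reader 0.41, soil-moisture probe 0.20 lead.
Best packing: barometric logger + particulate counter + multispectral imager + soil-moisture probe + magnetometer + radio tag reader — 1701 g, 509 total.
No other feasible combination exceeds 509.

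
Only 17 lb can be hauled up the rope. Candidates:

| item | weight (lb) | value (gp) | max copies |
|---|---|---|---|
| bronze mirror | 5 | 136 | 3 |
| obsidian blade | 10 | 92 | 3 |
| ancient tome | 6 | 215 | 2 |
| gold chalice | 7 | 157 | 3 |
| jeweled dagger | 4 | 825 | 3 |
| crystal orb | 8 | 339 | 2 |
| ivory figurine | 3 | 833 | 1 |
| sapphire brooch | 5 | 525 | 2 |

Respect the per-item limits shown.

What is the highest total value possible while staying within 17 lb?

Ranking by ratio (value/lb): ivory figurine 277.67, jeweled dagger 206.25, sapphire brooch 105.00.
Best packing: 3×jeweled dagger + ivory figurine — 15 lb, 3308 total.
That's the maximum — no swap from here does better than 3308.

3308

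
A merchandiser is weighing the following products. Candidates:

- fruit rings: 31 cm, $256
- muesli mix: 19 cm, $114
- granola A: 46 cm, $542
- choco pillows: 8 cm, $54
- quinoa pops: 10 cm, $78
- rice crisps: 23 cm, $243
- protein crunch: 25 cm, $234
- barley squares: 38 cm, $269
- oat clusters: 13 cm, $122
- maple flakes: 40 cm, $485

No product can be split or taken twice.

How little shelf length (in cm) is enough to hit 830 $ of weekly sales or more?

76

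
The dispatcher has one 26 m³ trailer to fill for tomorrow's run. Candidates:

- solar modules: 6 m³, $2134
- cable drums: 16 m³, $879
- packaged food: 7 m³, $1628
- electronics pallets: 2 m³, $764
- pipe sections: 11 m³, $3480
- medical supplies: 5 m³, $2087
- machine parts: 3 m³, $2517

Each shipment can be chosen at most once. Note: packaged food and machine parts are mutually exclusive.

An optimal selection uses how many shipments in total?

4

Best achievable revenue is 10218.
solar modules + pipe sections + medical supplies + machine parts hits 10218 at 25 m³.
Any selection reaching 10218 contains exactly 4 shipments.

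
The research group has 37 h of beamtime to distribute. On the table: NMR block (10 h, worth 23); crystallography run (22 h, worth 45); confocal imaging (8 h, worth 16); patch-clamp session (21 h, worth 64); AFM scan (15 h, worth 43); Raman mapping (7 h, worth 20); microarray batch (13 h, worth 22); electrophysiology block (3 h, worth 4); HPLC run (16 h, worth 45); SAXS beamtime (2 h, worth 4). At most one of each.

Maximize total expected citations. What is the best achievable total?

The ratio heuristic lands on patch-clamp session + AFM scan (107) but leaves 1 h idle.
Replace AFM scan with HPLC run: the trade gains 2 net, giving 109 at 37 h.
Next best is patch-clamp session + AFM scan at 107 (36 h) — short by 2.

109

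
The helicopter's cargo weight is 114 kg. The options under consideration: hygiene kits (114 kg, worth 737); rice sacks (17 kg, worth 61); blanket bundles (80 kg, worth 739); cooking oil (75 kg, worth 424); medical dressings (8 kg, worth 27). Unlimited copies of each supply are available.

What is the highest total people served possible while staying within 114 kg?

Density check — blanket bundles 9.24, hygiene kits 6.46, cooking oil 5.65, rice sacks 3.59 are the best per kg.
The ratio ordering already packs tightly: 2×rice sacks + blanket bundles, 114 kg, 861.

861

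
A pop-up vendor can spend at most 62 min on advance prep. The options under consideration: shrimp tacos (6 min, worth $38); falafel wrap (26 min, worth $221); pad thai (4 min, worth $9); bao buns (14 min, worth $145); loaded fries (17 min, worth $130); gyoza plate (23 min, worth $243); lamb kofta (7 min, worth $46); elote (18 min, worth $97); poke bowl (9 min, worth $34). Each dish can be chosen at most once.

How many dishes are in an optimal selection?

4

Optimal total is 564.
bao buns + loaded fries + gyoza plate + lamb kofta hits 564 at 61 min.
All optima have 4 dishes.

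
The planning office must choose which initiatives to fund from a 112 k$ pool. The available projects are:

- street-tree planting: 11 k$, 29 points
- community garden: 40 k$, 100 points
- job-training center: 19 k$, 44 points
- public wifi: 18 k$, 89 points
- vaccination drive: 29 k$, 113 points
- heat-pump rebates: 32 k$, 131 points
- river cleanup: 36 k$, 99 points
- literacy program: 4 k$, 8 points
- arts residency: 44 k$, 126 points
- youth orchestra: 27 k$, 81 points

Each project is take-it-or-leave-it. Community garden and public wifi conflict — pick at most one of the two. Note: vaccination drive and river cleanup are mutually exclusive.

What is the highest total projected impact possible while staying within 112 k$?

Ranking by ratio (projected impact/k$): public wifi 4.94, heat-pump rebates 4.09, vaccination drive 3.90, youth orchestra 3.00.
The ratio ordering already packs tightly: public wifi + vaccination drive + heat-pump rebates + literacy program + youth orchestra, 110 k$, 422.
The closest alternative, public wifi + vaccination drive + heat-pump rebates + youth orchestra, reaches only 414.

422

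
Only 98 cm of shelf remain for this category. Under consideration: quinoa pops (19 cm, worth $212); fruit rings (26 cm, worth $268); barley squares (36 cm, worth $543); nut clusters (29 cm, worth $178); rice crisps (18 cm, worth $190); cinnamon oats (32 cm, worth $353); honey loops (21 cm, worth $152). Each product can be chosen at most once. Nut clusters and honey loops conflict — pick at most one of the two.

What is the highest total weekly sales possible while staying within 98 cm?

1164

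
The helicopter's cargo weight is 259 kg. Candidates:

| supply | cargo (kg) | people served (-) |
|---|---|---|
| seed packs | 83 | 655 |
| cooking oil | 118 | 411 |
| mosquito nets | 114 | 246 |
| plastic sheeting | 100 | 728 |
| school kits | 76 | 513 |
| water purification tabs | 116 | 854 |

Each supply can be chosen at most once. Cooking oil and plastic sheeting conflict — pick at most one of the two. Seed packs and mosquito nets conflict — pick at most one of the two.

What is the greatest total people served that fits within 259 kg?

Filling by ratio: seed packs + water purification tabs for 1509, with 60 kg left unused.
Replace water purification tabs with plastic sheeting + school kits: the trade gains 387 net, giving 1896 at 259 kg.
The closest alternative, plastic sheeting + water purification tabs, reaches only 1582.

1896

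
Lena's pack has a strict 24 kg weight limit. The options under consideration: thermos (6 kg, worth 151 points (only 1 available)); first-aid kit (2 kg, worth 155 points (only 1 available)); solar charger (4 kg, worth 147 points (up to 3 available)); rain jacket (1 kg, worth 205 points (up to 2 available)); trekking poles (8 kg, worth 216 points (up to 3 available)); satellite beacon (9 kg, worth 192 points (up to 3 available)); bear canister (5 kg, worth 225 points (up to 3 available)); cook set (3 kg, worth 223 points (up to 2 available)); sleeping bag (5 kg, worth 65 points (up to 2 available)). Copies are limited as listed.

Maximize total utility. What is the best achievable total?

First-aid kit + solar charger + 2×rain jacket + 2×bear canister + 2×cook set uses 24 of the 24 kg and totals 1608.
No other feasible combination exceeds 1608.

1608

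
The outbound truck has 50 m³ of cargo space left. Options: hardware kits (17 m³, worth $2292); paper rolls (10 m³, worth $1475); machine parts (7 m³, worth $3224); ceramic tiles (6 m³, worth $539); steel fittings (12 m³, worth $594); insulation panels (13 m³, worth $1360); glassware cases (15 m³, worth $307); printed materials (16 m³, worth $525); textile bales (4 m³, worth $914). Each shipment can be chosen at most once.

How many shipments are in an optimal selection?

Optimal total is 8499.
One optimal bundle: hardware kits + paper rolls + machine parts + steel fittings + textile bales (50 m³).
Every optimal selection uses 5 shipments.

5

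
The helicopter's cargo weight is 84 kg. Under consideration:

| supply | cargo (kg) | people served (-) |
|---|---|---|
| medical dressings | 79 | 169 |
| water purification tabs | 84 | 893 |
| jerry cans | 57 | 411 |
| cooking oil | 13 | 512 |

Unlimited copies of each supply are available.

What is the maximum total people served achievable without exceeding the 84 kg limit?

Density check — cooking oil 39.38, water purification tabs 10.63, jerry cans 7.21 are the best per kg.
Best packing: 6×cooking oil — 78 kg, 3072 total.
Nothing else within 84 kg beats 3072.

3072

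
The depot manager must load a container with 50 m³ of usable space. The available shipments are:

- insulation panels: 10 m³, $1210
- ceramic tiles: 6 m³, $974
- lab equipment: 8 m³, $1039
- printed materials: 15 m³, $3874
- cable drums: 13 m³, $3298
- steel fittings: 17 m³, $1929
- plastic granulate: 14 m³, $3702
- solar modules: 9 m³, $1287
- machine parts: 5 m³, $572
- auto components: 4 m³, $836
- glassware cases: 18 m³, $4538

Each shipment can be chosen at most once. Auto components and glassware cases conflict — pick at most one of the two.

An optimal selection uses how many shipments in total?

Best achievable revenue is 12114.
One optimal bundle: printed materials + plastic granulate + glassware cases (47 m³).
All optima have 3 shipments.

3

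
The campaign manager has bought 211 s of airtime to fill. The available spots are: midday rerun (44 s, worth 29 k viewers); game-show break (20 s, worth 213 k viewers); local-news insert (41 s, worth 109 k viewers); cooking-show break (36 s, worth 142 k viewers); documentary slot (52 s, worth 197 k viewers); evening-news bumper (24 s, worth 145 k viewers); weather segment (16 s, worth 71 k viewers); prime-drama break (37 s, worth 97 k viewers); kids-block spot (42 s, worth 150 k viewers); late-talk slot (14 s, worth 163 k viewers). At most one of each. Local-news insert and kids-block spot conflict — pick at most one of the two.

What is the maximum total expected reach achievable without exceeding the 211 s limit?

1081

Game-show break + cooking-show break + documentary slot + evening-news bumper + weather segment + kids-block spot + late-talk slot uses 204 of the 211 s and totals 1081.
An exhaustive check of the 1024 subsets confirms 1081.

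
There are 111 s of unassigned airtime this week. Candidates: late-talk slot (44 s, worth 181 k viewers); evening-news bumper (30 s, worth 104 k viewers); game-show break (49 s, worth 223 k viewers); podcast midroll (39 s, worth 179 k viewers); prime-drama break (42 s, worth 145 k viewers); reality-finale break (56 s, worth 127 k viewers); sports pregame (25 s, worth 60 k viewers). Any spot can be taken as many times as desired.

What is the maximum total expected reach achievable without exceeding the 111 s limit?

462

Density check — podcast midroll 4.59, game-show break 4.55, late-talk slot 4.11, evening-news bumper 3.47 are the best per s.
Evening-news bumper + 2×podcast midroll uses 108 of the 111 s and totals 462.
That's the maximum — no swap from here does better than 462.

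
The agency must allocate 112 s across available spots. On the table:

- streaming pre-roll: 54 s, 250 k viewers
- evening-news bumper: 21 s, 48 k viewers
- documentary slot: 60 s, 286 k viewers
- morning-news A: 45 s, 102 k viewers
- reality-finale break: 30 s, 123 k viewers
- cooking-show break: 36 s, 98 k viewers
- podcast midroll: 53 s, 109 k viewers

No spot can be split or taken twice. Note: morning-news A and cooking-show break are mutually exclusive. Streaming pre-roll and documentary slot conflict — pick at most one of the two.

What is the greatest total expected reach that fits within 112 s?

Evening-news bumper + documentary slot + reality-finale break uses 111 of the 112 s and totals 457.
Next best is streaming pre-roll + evening-news bumper + reality-finale break at 421 (105 s) — short by 36.

457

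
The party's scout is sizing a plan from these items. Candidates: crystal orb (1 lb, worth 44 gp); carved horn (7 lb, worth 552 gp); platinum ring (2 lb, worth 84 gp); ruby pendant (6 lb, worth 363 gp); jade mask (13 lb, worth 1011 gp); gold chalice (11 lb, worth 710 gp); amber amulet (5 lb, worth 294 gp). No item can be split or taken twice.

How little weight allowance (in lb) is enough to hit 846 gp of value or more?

Need the lightest bundle worth ≥ 846.
Taking carved horn + amber amulet gives 846 (≥ 846) for 12 lb.
No combination under 12 lb hits 846.

12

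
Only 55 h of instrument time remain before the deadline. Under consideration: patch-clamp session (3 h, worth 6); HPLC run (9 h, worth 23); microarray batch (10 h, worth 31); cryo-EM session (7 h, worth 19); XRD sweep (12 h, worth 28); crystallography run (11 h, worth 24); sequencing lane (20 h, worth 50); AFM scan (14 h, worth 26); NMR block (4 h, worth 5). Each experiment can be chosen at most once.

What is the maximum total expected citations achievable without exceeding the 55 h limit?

138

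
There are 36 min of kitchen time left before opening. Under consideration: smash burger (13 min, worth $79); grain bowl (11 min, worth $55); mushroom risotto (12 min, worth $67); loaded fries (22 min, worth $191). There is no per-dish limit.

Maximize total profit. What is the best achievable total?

270

Smash burger + loaded fries uses 35 of the 36 min and totals 270.
That's the maximum — no swap from here does better than 270.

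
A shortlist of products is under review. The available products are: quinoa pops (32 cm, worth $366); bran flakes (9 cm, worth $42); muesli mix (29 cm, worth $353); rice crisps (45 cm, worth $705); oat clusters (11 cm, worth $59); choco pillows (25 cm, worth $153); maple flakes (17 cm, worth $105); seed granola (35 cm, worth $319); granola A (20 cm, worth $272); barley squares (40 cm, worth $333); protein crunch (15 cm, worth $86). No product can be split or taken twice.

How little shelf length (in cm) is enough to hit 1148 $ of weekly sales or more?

91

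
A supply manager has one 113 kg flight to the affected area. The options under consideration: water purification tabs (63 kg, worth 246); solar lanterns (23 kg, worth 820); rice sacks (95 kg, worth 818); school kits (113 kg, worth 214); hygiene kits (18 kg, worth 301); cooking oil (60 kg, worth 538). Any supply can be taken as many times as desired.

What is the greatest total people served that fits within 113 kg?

Best packing: 4×solar lanterns + hygiene kits — 110 kg, 3581 total.
That's the maximum — no swap from here does better than 3581.

3581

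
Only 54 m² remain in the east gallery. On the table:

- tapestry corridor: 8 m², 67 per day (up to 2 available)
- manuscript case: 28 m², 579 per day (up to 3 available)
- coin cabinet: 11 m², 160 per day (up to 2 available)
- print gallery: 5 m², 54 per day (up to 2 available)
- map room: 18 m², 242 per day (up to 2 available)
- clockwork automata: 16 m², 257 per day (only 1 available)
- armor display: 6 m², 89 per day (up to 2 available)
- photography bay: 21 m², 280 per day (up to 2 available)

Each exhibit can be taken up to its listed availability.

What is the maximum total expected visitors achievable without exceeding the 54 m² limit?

944

Taking the top-ratio exhibits first gives manuscript case + clockwork automata + armor display for 925 (50 m²).
The 6 m² tied up in armor display is better spent on 2×print gallery — total rises to 944 (54 m²).
That's the maximum — no swap from here does better than 944.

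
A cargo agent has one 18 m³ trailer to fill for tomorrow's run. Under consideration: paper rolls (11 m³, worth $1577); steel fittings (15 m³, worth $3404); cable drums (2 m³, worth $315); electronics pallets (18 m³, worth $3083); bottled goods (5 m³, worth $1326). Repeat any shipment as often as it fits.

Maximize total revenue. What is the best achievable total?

Taking cable drums + 3×bottled goods: 17 m³ used, 4293 in revenue.

4293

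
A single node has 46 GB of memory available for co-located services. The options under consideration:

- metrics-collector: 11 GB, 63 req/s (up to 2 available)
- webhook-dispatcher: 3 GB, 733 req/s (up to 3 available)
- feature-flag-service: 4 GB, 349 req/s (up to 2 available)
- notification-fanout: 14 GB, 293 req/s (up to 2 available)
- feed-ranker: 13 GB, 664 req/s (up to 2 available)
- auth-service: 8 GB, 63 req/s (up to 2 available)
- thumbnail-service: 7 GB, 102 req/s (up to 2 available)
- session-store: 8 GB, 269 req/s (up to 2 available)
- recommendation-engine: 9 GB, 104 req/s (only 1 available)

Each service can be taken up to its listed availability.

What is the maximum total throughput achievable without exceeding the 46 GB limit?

4225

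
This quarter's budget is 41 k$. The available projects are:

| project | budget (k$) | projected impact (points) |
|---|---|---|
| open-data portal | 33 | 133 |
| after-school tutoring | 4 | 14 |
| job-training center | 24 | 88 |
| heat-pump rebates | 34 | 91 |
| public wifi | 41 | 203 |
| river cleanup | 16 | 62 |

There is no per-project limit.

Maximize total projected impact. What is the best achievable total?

The ratio ordering already packs tightly: public wifi, 41 k$, 203.

203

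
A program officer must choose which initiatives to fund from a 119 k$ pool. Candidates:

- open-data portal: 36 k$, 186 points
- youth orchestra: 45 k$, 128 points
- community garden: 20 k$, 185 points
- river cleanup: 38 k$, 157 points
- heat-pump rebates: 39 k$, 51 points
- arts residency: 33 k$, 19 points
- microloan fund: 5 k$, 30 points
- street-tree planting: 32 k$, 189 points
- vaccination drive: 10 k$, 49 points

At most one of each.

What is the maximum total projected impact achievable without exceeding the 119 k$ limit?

639

Ranking by ratio (projected impact/k$): community garden 9.25, microloan fund 6.00, street-tree planting 5.91.
The ratio ordering already packs tightly: open-data portal + community garden + microloan fund + street-tree planting + vaccination drive, 103 k$, 639.
Runner-up community garden + river cleanup + microloan fund + street-tree planting + vaccination drive tops out at 610.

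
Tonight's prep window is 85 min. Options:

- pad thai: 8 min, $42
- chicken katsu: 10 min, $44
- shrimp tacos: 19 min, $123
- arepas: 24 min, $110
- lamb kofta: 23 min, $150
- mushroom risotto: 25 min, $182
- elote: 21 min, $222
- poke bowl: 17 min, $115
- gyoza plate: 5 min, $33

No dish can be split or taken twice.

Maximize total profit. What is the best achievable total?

A density-first pass picks pad thai + mushroom risotto + elote + poke bowl + gyoza plate — 594 at 76 min.
Replace pad thai and mushroom risotto with shrimp tacos + lamb kofta: the trade gains 49 net, giving 643 at 85 min.

643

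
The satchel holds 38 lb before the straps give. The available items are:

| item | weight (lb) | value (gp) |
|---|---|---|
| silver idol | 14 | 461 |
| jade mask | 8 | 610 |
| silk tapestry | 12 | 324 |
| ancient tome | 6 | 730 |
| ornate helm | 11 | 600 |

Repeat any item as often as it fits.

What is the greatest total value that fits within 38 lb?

Ranking by ratio (value/lb): ancient tome 121.67, jade mask 76.25, ornate helm 54.55.
Best packing: 6×ancient tome — 36 lb, 4380 total.

4380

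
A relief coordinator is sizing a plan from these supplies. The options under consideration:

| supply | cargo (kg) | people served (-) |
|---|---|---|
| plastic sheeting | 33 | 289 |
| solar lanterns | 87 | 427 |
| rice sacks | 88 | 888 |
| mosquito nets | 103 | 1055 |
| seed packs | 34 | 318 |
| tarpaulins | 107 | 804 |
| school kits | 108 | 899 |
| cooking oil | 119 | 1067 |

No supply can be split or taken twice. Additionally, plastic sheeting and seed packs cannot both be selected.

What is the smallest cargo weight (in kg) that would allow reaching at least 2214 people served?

Need the lightest bundle worth ≥ 2214.
plastic sheeting + rice sacks + mosquito nets reaches 2232 using 224 kg.
No combination under 224 kg hits 2214.

224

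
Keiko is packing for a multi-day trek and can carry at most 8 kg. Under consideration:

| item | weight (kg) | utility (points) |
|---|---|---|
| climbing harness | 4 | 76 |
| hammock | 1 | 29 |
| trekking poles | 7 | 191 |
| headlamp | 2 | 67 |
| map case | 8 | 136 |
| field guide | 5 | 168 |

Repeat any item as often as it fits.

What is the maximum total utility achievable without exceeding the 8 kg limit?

268

A density-first pass picks hammock + headlamp + field guide — 264 at 8 kg.
The 6 kg tied up in hammock and field guide is better spent on 3×headlamp — total rises to 268 (8 kg).
No other feasible combination exceeds 268.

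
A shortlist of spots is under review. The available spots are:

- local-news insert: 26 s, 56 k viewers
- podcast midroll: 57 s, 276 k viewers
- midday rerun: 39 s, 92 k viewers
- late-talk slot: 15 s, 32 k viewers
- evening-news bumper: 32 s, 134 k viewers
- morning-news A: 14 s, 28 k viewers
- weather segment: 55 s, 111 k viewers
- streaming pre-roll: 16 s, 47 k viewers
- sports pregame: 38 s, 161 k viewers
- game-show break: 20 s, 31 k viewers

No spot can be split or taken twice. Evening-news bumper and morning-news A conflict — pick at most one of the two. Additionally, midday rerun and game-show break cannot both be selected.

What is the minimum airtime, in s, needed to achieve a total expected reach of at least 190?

Minimise s subject to total expected reach ≥ 190.
late-talk slot + sports pregame reaches 193 using 53 s.
Any bundle with less than 53 s falls short of 190.

53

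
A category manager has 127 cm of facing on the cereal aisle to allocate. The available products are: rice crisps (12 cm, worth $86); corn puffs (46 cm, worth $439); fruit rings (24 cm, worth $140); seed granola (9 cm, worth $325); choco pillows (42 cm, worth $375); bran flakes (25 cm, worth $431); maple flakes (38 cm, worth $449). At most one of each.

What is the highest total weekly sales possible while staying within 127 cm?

The ratio heuristic lands on corn puffs + seed granola + bran flakes + maple flakes (1644) but leaves 9 cm idle.
Dropping corn puffs frees 46 cm; slotting in rice crisps + choco pillows (54 cm) lifts the total to 1666 at 126 cm.
Every other selection either busts 127 cm or fails to beat 1666.

1666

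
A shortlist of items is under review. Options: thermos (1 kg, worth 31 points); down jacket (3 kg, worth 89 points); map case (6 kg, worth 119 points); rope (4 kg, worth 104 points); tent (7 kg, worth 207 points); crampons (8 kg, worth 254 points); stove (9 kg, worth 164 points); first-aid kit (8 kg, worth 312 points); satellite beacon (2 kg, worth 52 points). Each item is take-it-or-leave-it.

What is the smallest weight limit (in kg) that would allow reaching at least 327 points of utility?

Need the lightest bundle worth ≥ 327.
Taking thermos + first-aid kit gives 343 (≥ 327) for 9 kg.
Any bundle with less than 9 kg falls short of 327.

9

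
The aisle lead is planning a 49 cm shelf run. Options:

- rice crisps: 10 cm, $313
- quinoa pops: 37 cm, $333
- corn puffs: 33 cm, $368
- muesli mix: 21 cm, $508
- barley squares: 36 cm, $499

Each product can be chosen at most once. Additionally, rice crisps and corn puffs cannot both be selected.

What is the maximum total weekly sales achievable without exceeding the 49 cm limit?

821

Taking rice crisps + muesli mix: 31 cm used, 821 in weekly sales.
The spare 18 cm is too small for any remaining product, and no feasible exchange beats 821.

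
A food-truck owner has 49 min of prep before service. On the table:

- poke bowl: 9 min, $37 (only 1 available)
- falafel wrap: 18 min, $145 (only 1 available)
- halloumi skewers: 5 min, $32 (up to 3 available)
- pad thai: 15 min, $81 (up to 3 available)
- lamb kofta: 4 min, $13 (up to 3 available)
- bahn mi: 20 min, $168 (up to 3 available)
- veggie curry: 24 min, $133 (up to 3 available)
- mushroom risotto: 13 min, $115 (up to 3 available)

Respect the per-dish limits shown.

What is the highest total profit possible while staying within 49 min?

Ranking by ratio (profit/min): mushroom risotto 8.85, bahn mi 8.40, falafel wrap 8.06.
2×halloumi skewers + 3×mushroom risotto uses 49 of the 49 min and totals 409.
No other feasible combination exceeds 409.

409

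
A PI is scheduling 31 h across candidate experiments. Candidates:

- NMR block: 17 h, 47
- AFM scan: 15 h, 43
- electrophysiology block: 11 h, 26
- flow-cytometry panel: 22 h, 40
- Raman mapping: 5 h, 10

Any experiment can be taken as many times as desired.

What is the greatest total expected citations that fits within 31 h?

86

2×AFM scan uses 30 of the 31 h and totals 86.
Every other selection either busts 31 h or fails to beat 86.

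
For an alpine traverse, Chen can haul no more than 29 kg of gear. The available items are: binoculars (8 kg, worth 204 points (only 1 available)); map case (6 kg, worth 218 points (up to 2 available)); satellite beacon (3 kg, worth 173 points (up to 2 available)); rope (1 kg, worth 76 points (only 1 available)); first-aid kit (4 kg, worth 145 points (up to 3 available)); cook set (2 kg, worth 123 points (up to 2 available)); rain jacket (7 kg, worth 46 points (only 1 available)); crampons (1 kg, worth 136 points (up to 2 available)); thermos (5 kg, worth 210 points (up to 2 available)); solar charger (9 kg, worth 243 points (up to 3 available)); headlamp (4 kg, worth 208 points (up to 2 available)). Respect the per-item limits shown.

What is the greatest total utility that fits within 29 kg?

1653

Ranking by ratio (utility/kg): crampons 136.00, rope 76.00, cook set 61.50.
Filling by ratio: 2×satellite beacon + rope + 2×cook set + 2×crampons + thermos + 2×headlamp for 1566, with 3 kg left unused.
The 2 kg tied up in cook set is better spent on thermos — total rises to 1653 (29 kg).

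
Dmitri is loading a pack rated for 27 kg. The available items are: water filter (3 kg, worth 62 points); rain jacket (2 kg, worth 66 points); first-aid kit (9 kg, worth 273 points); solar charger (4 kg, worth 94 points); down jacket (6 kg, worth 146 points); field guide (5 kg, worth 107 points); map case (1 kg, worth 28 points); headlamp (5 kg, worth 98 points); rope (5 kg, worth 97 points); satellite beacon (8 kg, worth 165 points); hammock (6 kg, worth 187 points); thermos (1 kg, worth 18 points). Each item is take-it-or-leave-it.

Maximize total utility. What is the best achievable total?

766

A density-first pass picks water filter + rain jacket + first-aid kit + down jacket + map case + hammock — 762 at 27 kg.
Replace water filter and map case with solar charger: the trade gains 4 net, giving 766 at 27 kg.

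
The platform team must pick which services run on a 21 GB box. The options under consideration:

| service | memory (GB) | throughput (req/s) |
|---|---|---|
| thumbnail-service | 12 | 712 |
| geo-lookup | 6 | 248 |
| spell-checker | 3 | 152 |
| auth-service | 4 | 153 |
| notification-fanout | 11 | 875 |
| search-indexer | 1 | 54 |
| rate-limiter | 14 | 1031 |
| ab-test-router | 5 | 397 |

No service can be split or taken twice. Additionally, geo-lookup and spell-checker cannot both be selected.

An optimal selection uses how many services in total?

3

Optimal total is 1482.
One optimal bundle: search-indexer + rate-limiter + ab-test-router (20 GB).
Any selection reaching 1482 contains exactly 3 services.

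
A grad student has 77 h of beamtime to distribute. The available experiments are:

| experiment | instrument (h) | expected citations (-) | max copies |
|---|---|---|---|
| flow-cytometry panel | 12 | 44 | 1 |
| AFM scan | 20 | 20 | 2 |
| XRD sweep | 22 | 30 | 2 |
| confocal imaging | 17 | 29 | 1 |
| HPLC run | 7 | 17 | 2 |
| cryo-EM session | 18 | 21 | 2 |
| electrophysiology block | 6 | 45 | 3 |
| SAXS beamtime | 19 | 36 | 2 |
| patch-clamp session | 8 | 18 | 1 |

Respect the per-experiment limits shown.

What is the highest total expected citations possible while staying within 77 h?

Density check — electrophysiology block 7.50, flow-cytometry panel 3.67, HPLC run 2.43, patch-clamp session 2.25 are the best per h.
Taking the top-ratio experiments first gives flow-cytometry panel + 2×HPLC run + 3×electrophysiology block + SAXS beamtime + patch-clamp session for 267 (71 h).
The 14 h tied up in 2×HPLC run is better spent on SAXS beamtime — total rises to 269 (76 h).
Nothing else within 77 h beats 269.

269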